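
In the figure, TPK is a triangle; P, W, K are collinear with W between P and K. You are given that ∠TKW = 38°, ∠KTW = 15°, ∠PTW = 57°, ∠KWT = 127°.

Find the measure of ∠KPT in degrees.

1. ∠PWT = 53°  [linear pair at W on PK]
2. ∠TPW = 70°  [△TPW]
3. ∠KPT = 70°  [W on ray PK]

∠KPT = 70°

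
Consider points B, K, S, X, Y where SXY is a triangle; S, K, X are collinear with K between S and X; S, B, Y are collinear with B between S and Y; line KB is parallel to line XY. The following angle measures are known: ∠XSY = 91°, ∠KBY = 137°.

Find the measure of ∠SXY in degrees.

1. ∠BSK = 91°  [K on SX, B on SY]
2. ∠KBS = 43°  [linear pair at B on SY]
3. ∠BKS = 46°  [△SKB]
4. ∠SXY = 46°  [KB∥XY, corresponding at K]

∠SXY = 46°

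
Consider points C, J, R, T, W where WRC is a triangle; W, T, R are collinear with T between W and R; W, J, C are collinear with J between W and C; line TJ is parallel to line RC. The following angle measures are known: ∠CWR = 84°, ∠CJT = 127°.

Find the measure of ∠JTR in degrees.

∠JTR = 137°

1. ∠JWT = 84°  [T on WR, J on WC]
2. ∠TJW = 53°  [linear pair at J on WC]
3. ∠JTW = 43°  [△WTJ]
4. ∠JTR = 137°  [linear pair at T on WR]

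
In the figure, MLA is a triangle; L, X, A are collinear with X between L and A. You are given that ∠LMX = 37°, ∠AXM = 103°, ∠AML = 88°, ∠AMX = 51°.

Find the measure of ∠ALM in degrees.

∠ALM = 66°

1. ∠MAX = 26°  [△MXA]
2. ∠LAM = 26°  [X on ray AL]
3. ∠ALM = 66°  [△MLA]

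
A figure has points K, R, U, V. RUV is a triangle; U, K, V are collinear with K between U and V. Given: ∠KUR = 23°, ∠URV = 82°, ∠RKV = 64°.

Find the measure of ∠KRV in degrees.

∠KRV = 41°

1. ∠RUV = 23°  [K on ray UV]
2. ∠RVU = 75°  [△RUV]
3. ∠KVR = 75°  [K on ray VU]
4. ∠KRV = 41°  [△RKV]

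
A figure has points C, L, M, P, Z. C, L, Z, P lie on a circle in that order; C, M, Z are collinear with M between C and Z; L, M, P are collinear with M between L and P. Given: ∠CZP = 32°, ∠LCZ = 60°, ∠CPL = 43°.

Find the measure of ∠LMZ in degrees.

1. ∠CLP = 32°  [same arc CP]
2. ∠CML = 88°  [△CML]
3. ∠LMZ = 92°  [linear pair at M on CZ]

∠LMZ = 92°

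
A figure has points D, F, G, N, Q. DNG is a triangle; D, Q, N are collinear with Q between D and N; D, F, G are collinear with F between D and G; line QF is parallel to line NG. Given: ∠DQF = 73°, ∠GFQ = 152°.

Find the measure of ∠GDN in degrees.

1. ∠DFQ = 28°  [linear pair at F on DG]
2. ∠FDQ = 79°  [△DQF]
3. ∠GDN = 79°  [Q on DN, F on DG]

∠GDN = 79°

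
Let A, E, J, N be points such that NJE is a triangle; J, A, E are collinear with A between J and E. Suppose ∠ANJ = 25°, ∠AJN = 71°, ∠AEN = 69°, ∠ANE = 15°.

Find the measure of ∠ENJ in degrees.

∠ENJ = 40°

1. ∠EJN = 71°  [A on ray JE]
2. ∠JEN = 69°  [A on ray EJ]
3. ∠ENJ = 40°  [△NJE]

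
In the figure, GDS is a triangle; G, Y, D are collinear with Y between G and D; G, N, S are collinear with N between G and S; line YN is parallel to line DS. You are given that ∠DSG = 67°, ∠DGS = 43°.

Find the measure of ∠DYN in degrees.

∠DYN = 110°

1. ∠GDS = 70°  [△GDS]
2. ∠GYN = 70°  [YN∥DS, corresponding at Y]
3. ∠DYN = 110°  [linear pair at Y on GD]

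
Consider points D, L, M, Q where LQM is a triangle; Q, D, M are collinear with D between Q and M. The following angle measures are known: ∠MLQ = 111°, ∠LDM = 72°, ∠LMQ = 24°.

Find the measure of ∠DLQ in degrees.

∠DLQ = 27°

1. ∠LQM = 45°  [△LQM]
2. ∠LDQ = 108°  [linear pair at D on QM]
3. ∠DQL = 45°  [D on ray QM]
4. ∠DLQ = 27°  [△LQD]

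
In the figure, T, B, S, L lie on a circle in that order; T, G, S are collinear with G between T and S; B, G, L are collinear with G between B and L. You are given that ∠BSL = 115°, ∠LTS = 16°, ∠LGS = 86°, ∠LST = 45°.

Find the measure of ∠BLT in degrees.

1. ∠BTL = 65°  [cyclic TBSL, opposite ∠T+∠S]
2. ∠LBT = 45°  [same arc TL]
3. ∠BLT = 70°  [△TBL]

∠BLT = 70°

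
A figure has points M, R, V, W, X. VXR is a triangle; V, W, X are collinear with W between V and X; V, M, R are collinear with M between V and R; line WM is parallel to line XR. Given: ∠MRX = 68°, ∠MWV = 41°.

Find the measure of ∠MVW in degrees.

1. ∠VRX = 68°  [M on ray RV]
2. ∠RXV = 41°  [WM∥XR, corresponding at W]
3. ∠RVX = 71°  [△VXR]
4. ∠MVW = 71°  [W on VX, M on VR]

∠MVW = 71°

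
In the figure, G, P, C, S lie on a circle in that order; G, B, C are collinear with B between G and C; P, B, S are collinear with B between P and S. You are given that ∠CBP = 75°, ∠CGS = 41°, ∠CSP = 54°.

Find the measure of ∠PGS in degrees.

∠PGS = 95°

1. ∠GBS = 75°  [vertical angles at B]
2. ∠GBP = 105°  [linear pair at B on GC]
3. ∠GSP = 64°  [△GBS]
4. ∠CGP = 54°  [same arc PC]
5. ∠GPS = 21°  [△GBP]
6. ∠PGS = 95°  [△GPS]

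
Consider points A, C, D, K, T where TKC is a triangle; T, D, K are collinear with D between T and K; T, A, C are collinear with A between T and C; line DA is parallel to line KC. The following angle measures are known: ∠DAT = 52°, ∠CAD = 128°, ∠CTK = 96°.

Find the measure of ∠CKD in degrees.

1. ∠KCT = 52°  [DA∥KC, corresponding at A]
2. ∠CKT = 32°  [△TKC]
3. ∠CKD = 32°  [D on ray KT]

∠CKD = 32°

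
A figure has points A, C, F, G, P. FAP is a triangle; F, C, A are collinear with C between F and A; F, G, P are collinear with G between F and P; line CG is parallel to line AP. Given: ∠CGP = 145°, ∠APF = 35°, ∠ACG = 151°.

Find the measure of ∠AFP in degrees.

1. ∠CGF = 35°  [linear pair at G on FP]
2. ∠FCG = 29°  [linear pair at C on FA]
3. ∠CFG = 116°  [△FCG]
4. ∠AFP = 116°  [C on FA, G on FP]

∠AFP = 116°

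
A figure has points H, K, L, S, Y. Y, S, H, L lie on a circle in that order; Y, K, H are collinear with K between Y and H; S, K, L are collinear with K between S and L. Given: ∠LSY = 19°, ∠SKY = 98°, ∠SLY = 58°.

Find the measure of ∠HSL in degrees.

1. ∠HKS = 82°  [linear pair at K on YH]
2. ∠SHY = 58°  [same arc YS]
3. ∠HSL = 40°  [△SKH]

∠HSL = 40°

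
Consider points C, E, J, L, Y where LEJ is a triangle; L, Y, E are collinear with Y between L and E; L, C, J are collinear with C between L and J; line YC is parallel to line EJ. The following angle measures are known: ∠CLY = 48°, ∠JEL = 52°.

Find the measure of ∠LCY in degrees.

1. ∠ELJ = 48°  [Y on LE, C on LJ]
2. ∠EJL = 80°  [△LEJ]
3. ∠LCY = 80°  [YC∥EJ, corresponding at C]

∠LCY = 80°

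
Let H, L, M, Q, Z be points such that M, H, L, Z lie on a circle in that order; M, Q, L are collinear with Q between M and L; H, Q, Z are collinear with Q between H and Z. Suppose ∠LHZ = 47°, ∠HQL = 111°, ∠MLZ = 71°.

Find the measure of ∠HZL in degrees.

∠HZL = 40°

1. ∠MQZ = 111°  [vertical angles at Q]
2. ∠LQZ = 69°  [linear pair at Q on ML]
3. ∠HZL = 40°  [△LQZ]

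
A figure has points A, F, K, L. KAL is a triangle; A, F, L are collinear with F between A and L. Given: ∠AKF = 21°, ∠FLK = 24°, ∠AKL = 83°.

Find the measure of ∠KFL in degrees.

1. ∠ALK = 24°  [F on ray LA]
2. ∠KAL = 73°  [△KAL]
3. ∠FAK = 73°  [F on ray AL]
4. ∠AFK = 86°  [△KAF]
5. ∠KFL = 94°  [linear pair at F on AL]

∠KFL = 94°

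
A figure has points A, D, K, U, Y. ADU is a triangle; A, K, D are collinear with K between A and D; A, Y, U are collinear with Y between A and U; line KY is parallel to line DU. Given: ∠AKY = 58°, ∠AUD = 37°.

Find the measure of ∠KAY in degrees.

∠KAY = 85°

1. ∠ADU = 58°  [KY∥DU, corresponding at K]
2. ∠DAU = 85°  [△ADU]
3. ∠KAY = 85°  [K on AD, Y on AU]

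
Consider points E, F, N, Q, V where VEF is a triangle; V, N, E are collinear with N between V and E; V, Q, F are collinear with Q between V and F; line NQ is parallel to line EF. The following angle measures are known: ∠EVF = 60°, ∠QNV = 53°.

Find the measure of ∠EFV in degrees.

∠EFV = 67°

1. ∠NVQ = 60°  [N on VE, Q on VF]
2. ∠NQV = 67°  [△VNQ]
3. ∠EFV = 67°  [NQ∥EF, corresponding at Q]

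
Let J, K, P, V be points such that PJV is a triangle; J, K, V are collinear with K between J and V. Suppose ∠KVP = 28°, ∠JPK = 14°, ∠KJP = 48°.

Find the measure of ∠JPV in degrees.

∠JPV = 104°

1. ∠JVP = 28°  [K on ray VJ]
2. ∠PJV = 48°  [K on ray JV]
3. ∠JPV = 104°  [△PJV]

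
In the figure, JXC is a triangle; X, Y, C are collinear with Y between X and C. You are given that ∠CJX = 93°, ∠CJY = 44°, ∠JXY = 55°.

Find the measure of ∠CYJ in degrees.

∠CYJ = 104°

1. ∠CXJ = 55°  [Y on ray XC]
2. ∠JCX = 32°  [△JXC]
3. ∠JCY = 32°  [Y on ray CX]
4. ∠CYJ = 104°  [△JYC]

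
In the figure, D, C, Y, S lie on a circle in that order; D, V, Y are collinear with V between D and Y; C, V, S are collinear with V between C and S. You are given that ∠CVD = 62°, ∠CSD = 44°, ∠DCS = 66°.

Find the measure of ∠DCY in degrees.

1. ∠CDY = 52°  [△DVC]
2. ∠CYD = 44°  [same arc DC]
3. ∠DCY = 84°  [△DCY]

∠DCY = 84°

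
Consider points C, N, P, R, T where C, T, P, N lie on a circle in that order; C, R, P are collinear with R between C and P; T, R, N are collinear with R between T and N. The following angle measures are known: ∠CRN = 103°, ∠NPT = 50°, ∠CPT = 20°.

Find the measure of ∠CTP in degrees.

1. ∠PRT = 103°  [vertical angles at R]
2. ∠NCT = 130°  [cyclic CTPN, opposite ∠C+∠P]
3. ∠CNT = 20°  [same arc CT]
4. ∠CRT = 77°  [linear pair at R on CP]
5. ∠CTN = 30°  [△CTN]
6. ∠PCT = 73°  [△CRT]
7. ∠CTP = 87°  [△CTP]

∠CTP = 87°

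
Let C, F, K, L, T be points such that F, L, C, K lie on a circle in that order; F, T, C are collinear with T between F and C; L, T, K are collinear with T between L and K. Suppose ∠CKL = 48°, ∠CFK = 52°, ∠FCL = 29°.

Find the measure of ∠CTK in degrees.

1. ∠FKL = 29°  [same arc FL]
2. ∠FTK = 99°  [△FTK]
3. ∠CTK = 81°  [linear pair at T on FC]

∠CTK = 81°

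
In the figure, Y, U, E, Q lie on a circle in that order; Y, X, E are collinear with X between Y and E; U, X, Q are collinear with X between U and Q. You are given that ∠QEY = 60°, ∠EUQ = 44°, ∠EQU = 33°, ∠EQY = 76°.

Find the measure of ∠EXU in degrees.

1. ∠QUY = 60°  [same arc YQ]
2. ∠EYU = 33°  [same arc UE]
3. ∠UXY = 87°  [△YXU]
4. ∠EXU = 93°  [linear pair at X on YE]

∠EXU = 93°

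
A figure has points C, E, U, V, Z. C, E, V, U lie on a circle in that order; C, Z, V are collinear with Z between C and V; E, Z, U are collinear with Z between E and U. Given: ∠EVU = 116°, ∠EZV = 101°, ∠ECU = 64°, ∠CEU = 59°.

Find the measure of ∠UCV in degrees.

∠UCV = 22°

1. ∠CZU = 101°  [vertical angles at Z]
2. ∠CUE = 57°  [△CEU]
3. ∠UCV = 22°  [△CZU]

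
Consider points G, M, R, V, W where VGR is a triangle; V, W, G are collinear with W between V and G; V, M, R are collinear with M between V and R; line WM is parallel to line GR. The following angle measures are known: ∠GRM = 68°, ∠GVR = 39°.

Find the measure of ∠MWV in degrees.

∠MWV = 73°

1. ∠GRV = 68°  [M on ray RV]
2. ∠RGV = 73°  [△VGR]
3. ∠MWV = 73°  [WM∥GR, corresponding at W]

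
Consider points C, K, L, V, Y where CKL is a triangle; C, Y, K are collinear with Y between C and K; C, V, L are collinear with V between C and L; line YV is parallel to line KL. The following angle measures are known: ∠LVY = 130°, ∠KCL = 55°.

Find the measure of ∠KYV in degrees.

1. ∠CVY = 50°  [linear pair at V on CL]
2. ∠VCY = 55°  [Y on CK, V on CL]
3. ∠CYV = 75°  [△CYV]
4. ∠KYV = 105°  [linear pair at Y on CK]

∠KYV = 105°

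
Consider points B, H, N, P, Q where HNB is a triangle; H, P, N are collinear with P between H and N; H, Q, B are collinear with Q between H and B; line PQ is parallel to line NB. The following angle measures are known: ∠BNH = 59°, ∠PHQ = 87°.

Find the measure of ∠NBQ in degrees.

1. ∠HPQ = 59°  [PQ∥NB, corresponding at P]
2. ∠HQP = 34°  [△HPQ]
3. ∠BQP = 146°  [linear pair at Q on HB]
4. ∠NBQ = 34°  [PQ∥NB, co-interior at B–Q]

∠NBQ = 34°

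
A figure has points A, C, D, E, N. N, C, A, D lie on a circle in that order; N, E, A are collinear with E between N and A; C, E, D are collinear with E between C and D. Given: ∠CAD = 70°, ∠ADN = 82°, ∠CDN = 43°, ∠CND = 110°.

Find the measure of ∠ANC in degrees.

1. ∠ACN = 98°  [cyclic NCAD, opposite ∠C+∠D]
2. ∠CAN = 43°  [same arc NC]
3. ∠ANC = 39°  [△NCA]

∠ANC = 39°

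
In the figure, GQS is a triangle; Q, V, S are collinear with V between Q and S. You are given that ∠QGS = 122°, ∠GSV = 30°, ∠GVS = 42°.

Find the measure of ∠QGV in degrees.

∠QGV = 14°

1. ∠GSQ = 30°  [V on ray SQ]
2. ∠GVQ = 138°  [linear pair at V on QS]
3. ∠GQS = 28°  [△GQS]
4. ∠GQV = 28°  [V on ray QS]
5. ∠QGV = 14°  [△GQV]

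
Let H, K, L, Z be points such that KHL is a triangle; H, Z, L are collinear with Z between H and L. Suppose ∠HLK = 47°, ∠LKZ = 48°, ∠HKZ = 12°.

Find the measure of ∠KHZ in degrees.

1. ∠KLZ = 47°  [Z on ray LH]
2. ∠KZL = 85°  [△KZL]
3. ∠HZK = 95°  [linear pair at Z on HL]
4. ∠KHZ = 73°  [△KHZ]

∠KHZ = 73°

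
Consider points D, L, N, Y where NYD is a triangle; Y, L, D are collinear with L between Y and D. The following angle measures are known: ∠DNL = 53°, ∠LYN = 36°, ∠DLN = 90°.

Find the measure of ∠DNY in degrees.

1. ∠LDN = 37°  [△NLD]
2. ∠DYN = 36°  [L on ray YD]
3. ∠NDY = 37°  [L on ray DY]
4. ∠DNY = 107°  [△NYD]

∠DNY = 107°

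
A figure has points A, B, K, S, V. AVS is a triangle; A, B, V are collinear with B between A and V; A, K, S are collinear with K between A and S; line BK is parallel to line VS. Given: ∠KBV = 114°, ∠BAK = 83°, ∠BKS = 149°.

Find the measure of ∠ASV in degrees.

∠ASV = 31°

1. ∠ABK = 66°  [linear pair at B on AV]
2. ∠AKB = 31°  [△ABK]
3. ∠ASV = 31°  [BK∥VS, corresponding at K]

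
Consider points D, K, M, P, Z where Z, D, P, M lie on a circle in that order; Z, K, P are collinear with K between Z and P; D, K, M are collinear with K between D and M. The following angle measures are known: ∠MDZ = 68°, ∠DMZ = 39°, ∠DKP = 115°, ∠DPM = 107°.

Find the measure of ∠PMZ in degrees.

1. ∠MPZ = 68°  [same arc ZM]
2. ∠MKZ = 115°  [vertical angles at K]
3. ∠MZP = 26°  [△ZKM]
4. ∠PMZ = 86°  [△ZPM]

∠PMZ = 86°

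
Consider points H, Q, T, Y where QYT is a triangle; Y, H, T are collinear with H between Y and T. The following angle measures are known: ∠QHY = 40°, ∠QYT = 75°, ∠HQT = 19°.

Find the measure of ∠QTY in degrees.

∠QTY = 21°

1. ∠QHT = 140°  [linear pair at H on YT]
2. ∠HTQ = 21°  [△QHT]
3. ∠QTY = 21°  [H on ray TY]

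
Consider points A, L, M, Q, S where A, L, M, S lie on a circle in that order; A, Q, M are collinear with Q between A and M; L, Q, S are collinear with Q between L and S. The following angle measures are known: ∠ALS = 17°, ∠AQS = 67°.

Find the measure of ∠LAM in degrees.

∠LAM = 50°

1. ∠AMS = 17°  [same arc AS]
2. ∠MQS = 113°  [linear pair at Q on AM]
3. ∠LSM = 50°  [△MQS]
4. ∠LAM = 50°  [same arc LM]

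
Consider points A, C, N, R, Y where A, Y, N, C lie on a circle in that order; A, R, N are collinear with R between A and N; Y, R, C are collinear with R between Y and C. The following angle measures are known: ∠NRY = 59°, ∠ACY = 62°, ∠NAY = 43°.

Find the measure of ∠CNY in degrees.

1. ∠ANY = 62°  [same arc AY]
2. ∠NCY = 43°  [same arc YN]
3. ∠CYN = 59°  [△YRN]
4. ∠CNY = 78°  [△YNC]

∠CNY = 78°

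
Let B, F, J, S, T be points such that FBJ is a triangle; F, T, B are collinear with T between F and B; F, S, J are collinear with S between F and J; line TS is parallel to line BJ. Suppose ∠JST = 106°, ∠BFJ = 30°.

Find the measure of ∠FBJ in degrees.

1. ∠FST = 74°  [linear pair at S on FJ]
2. ∠SFT = 30°  [T on FB, S on FJ]
3. ∠FTS = 76°  [△FTS]
4. ∠FBJ = 76°  [TS∥BJ, corresponding at T]

∠FBJ = 76°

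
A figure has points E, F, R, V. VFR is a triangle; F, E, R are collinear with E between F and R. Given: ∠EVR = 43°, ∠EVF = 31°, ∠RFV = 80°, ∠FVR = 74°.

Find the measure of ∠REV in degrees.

∠REV = 111°

1. ∠FRV = 26°  [△VFR]
2. ∠ERV = 26°  [E on ray RF]
3. ∠REV = 111°  [△VER]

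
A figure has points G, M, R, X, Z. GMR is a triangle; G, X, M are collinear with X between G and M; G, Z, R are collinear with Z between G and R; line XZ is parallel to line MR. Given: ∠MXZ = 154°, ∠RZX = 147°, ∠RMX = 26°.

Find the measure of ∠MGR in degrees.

∠MGR = 121°

1. ∠GZX = 33°  [linear pair at Z on GR]
2. ∠GMR = 26°  [X on ray MG]
3. ∠GRM = 33°  [XZ∥MR, corresponding at Z]
4. ∠MGR = 121°  [△GMR]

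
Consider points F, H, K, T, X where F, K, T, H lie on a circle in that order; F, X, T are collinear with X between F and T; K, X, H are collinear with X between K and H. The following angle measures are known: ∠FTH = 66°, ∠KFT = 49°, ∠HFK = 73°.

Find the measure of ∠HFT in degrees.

∠HFT = 24°

1. ∠KHT = 49°  [same arc KT]
2. ∠HTK = 107°  [cyclic FKTH, opposite ∠F+∠T]
3. ∠HKT = 24°  [△KTH]
4. ∠HFT = 24°  [same arc TH]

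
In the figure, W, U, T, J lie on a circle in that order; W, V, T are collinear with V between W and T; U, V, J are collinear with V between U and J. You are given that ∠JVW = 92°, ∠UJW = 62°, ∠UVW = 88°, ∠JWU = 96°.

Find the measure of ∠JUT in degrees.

∠JUT = 26°

1. ∠TVU = 92°  [vertical angles at V]
2. ∠UTW = 62°  [same arc WU]
3. ∠JUT = 26°  [△UVT]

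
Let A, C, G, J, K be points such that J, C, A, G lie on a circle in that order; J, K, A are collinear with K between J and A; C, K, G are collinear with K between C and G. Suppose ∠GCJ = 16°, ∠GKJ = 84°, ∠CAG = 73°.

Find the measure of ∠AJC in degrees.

∠AJC = 68°

1. ∠GAJ = 16°  [same arc JG]
2. ∠AKG = 96°  [linear pair at K on JA]
3. ∠AGC = 68°  [△AKG]
4. ∠AJC = 68°  [same arc CA]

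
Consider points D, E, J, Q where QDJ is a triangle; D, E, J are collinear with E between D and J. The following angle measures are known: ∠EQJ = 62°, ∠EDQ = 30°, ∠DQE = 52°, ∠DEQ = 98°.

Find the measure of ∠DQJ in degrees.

1. ∠JDQ = 30°  [E on ray DJ]
2. ∠JEQ = 82°  [linear pair at E on DJ]
3. ∠EJQ = 36°  [△QEJ]
4. ∠DJQ = 36°  [E on ray JD]
5. ∠DQJ = 114°  [△QDJ]

∠DQJ = 114°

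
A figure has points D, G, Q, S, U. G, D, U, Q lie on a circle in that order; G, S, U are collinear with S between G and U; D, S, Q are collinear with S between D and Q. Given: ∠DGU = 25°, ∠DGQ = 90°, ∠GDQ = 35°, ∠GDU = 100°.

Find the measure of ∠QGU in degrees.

∠QGU = 65°

1. ∠GUQ = 35°  [same arc GQ]
2. ∠GQU = 80°  [cyclic GDUQ, opposite ∠D+∠Q]
3. ∠QGU = 65°  [△GUQ]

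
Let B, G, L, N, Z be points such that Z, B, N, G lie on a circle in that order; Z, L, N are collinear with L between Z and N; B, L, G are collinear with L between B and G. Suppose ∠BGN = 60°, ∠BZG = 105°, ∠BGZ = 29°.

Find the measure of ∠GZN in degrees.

1. ∠BNG = 75°  [cyclic ZBNG, opposite ∠Z+∠N]
2. ∠GBN = 45°  [△BNG]
3. ∠GZN = 45°  [same arc NG]

∠GZN = 45°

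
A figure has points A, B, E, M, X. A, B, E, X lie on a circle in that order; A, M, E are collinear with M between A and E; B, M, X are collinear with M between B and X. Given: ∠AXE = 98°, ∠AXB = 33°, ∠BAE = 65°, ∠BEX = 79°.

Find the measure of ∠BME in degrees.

1. ∠AEB = 33°  [same arc AB]
2. ∠BXE = 65°  [same arc BE]
3. ∠EBX = 36°  [△BEX]
4. ∠BME = 111°  [△BME]

∠BME = 111°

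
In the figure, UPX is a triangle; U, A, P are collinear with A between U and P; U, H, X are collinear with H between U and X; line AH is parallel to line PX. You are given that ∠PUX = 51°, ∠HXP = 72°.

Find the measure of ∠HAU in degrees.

∠HAU = 57°

1. ∠PXU = 72°  [H on ray XU]
2. ∠UPX = 57°  [△UPX]
3. ∠HAU = 57°  [AH∥PX, corresponding at A]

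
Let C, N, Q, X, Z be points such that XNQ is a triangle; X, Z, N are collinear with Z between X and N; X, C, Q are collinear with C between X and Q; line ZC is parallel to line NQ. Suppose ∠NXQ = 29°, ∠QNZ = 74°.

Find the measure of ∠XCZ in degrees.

1. ∠QNX = 74°  [Z on ray NX]
2. ∠NQX = 77°  [△XNQ]
3. ∠XCZ = 77°  [ZC∥NQ, corresponding at C]

∠XCZ = 77°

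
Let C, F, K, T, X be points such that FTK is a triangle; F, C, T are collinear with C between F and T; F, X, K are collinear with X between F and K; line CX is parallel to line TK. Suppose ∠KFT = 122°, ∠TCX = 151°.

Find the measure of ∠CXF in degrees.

1. ∠CFX = 122°  [C on FT, X on FK]
2. ∠FCX = 29°  [linear pair at C on FT]
3. ∠CXF = 29°  [△FCX]

∠CXF = 29°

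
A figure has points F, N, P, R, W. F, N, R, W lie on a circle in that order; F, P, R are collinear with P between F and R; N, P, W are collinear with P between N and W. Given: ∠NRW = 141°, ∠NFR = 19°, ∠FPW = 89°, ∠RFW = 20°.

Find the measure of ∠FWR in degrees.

∠FWR = 90°

1. ∠NWR = 19°  [same arc NR]
2. ∠RPW = 91°  [linear pair at P on FR]
3. ∠FRW = 70°  [△RPW]
4. ∠FWR = 90°  [△FRW]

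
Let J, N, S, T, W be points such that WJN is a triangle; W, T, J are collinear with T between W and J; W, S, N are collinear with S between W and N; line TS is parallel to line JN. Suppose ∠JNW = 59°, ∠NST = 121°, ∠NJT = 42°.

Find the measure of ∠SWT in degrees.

1. ∠NJW = 42°  [T on ray JW]
2. ∠JWN = 79°  [△WJN]
3. ∠SWT = 79°  [T on WJ, S on WN]

∠SWT = 79°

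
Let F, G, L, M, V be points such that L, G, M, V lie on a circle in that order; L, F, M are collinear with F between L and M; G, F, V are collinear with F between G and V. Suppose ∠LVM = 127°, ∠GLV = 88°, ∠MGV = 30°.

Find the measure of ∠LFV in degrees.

∠LFV = 81°

1. ∠GMV = 92°  [cyclic LGMV, opposite ∠L+∠M]
2. ∠MLV = 30°  [same arc MV]
3. ∠GVM = 58°  [△GMV]
4. ∠LMV = 23°  [△LMV]
5. ∠MFV = 99°  [△MFV]
6. ∠LFV = 81°  [linear pair at F on LM]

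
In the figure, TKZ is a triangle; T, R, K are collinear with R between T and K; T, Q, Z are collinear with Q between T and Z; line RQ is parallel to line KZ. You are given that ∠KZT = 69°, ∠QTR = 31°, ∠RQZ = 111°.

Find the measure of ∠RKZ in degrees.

1. ∠RQT = 69°  [RQ∥KZ, corresponding at Q]
2. ∠QRT = 80°  [△TRQ]
3. ∠KRQ = 100°  [linear pair at R on TK]
4. ∠RKZ = 80°  [RQ∥KZ, co-interior at K–R]

∠RKZ = 80°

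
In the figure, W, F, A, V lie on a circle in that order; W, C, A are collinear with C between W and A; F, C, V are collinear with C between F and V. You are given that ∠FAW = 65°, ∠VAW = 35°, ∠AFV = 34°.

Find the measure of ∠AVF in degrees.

∠AVF = 46°

1. ∠ACF = 81°  [△FCA]
2. ∠VFW = 35°  [same arc WV]
3. ∠FCW = 99°  [linear pair at C on WA]
4. ∠AWF = 46°  [△WCF]
5. ∠AVF = 46°  [same arc FA]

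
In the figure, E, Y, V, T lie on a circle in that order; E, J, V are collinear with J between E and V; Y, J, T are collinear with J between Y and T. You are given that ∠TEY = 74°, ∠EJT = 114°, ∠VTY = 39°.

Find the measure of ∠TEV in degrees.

∠TEV = 35°

1. ∠TVY = 106°  [cyclic EYVT, opposite ∠E+∠V]
2. ∠TYV = 35°  [△YVT]
3. ∠TEV = 35°  [same arc VT]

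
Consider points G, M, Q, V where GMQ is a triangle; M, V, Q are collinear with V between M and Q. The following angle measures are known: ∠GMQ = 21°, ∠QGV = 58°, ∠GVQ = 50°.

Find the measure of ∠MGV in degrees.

1. ∠GMV = 21°  [V on ray MQ]
2. ∠GVM = 130°  [linear pair at V on MQ]
3. ∠MGV = 29°  [△GMV]

∠MGV = 29°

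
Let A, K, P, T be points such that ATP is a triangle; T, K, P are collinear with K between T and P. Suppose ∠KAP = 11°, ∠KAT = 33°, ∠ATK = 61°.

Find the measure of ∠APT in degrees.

∠APT = 75°

1. ∠AKT = 86°  [△ATK]
2. ∠AKP = 94°  [linear pair at K on TP]
3. ∠APK = 75°  [△AKP]
4. ∠APT = 75°  [K on ray PT]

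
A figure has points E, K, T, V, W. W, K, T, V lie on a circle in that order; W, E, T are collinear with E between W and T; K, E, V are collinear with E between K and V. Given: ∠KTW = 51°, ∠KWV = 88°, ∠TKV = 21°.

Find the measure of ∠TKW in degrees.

1. ∠KVW = 51°  [same arc WK]
2. ∠KET = 108°  [△KET]
3. ∠VKW = 41°  [△WKV]
4. ∠KEW = 72°  [linear pair at E on WT]
5. ∠KWT = 67°  [△WEK]
6. ∠TKW = 62°  [△WKT]

∠TKW = 62°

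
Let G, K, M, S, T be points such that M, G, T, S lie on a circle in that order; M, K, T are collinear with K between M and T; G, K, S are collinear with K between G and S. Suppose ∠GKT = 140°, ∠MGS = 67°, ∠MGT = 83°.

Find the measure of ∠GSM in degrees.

1. ∠GKM = 40°  [linear pair at K on MT]
2. ∠GMT = 73°  [△MKG]
3. ∠GTM = 24°  [△MGT]
4. ∠GSM = 24°  [same arc MG]

∠GSM = 24°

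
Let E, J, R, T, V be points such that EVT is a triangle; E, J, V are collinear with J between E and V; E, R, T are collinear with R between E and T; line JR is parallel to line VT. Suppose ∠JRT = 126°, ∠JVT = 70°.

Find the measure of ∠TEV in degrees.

∠TEV = 56°

1. ∠ERJ = 54°  [linear pair at R on ET]
2. ∠EVT = 70°  [J on ray VE]
3. ∠ETV = 54°  [JR∥VT, corresponding at R]
4. ∠TEV = 56°  [△EVT]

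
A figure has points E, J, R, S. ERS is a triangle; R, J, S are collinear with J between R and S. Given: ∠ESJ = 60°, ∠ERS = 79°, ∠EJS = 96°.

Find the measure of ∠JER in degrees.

∠JER = 17°

1. ∠ERJ = 79°  [J on ray RS]
2. ∠EJR = 84°  [linear pair at J on RS]
3. ∠JER = 17°  [△ERJ]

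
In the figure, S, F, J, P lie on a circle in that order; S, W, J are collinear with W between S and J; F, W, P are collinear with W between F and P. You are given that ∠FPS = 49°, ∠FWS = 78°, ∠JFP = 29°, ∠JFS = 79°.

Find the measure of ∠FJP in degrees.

∠FJP = 99°

1. ∠FJS = 49°  [same arc SF]
2. ∠FSJ = 52°  [△SFJ]
3. ∠FPJ = 52°  [same arc FJ]
4. ∠FJP = 99°  [△FJP]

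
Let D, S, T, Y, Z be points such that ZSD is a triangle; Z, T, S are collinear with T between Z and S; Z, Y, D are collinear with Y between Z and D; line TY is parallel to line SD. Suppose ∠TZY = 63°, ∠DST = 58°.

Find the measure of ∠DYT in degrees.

∠DYT = 121°

1. ∠DZS = 63°  [T on ZS, Y on ZD]
2. ∠DSZ = 58°  [T on ray SZ]
3. ∠SDZ = 59°  [△ZSD]
4. ∠TYZ = 59°  [TY∥SD, corresponding at Y]
5. ∠DYT = 121°  [linear pair at Y on ZD]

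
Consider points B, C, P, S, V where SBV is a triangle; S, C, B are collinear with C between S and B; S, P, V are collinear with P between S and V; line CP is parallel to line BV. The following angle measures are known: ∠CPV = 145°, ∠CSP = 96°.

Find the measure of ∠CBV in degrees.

∠CBV = 49°

1. ∠CPS = 35°  [linear pair at P on SV]
2. ∠PCS = 49°  [△SCP]
3. ∠BCP = 131°  [linear pair at C on SB]
4. ∠CBV = 49°  [CP∥BV, co-interior at B–C]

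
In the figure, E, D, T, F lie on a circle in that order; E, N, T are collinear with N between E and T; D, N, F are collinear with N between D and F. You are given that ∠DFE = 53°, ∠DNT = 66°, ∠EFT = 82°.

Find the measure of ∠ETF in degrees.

∠ETF = 37°

1. ∠DTE = 53°  [same arc ED]
2. ∠ENF = 66°  [vertical angles at N]
3. ∠EDT = 98°  [cyclic EDTF, opposite ∠D+∠F]
4. ∠DET = 29°  [△EDT]
5. ∠FNT = 114°  [linear pair at N on ET]
6. ∠DFT = 29°  [same arc DT]
7. ∠ETF = 37°  [△TNF]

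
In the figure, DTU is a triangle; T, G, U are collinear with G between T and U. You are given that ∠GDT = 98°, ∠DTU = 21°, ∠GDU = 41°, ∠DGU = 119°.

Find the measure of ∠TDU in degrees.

1. ∠DUG = 20°  [△DGU]
2. ∠DUT = 20°  [G on ray UT]
3. ∠TDU = 139°  [△DTU]

∠TDU = 139°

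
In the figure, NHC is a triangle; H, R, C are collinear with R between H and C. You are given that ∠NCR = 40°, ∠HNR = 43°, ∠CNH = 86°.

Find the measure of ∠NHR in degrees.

∠NHR = 54°

1. ∠HCN = 40°  [R on ray CH]
2. ∠CHN = 54°  [△NHC]
3. ∠NHR = 54°  [R on ray HC]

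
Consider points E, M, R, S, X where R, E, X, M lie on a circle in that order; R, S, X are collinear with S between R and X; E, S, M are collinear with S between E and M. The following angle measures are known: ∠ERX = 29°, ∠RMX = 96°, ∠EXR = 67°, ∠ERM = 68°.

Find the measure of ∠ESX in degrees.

1. ∠EMX = 29°  [same arc EX]
2. ∠EXM = 112°  [cyclic REXM, opposite ∠R+∠X]
3. ∠MEX = 39°  [△EXM]
4. ∠ESX = 74°  [△ESX]

∠ESX = 74°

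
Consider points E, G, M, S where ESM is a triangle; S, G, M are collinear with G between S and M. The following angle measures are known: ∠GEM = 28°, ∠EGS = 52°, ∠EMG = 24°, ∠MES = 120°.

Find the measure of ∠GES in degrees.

1. ∠EMS = 24°  [G on ray MS]
2. ∠ESM = 36°  [△ESM]
3. ∠ESG = 36°  [G on ray SM]
4. ∠GES = 92°  [△ESG]

∠GES = 92°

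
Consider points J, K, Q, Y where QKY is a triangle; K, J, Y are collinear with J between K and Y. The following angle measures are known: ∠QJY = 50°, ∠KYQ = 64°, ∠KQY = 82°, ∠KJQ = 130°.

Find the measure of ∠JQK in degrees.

∠JQK = 16°

1. ∠QKY = 34°  [△QKY]
2. ∠JKQ = 34°  [J on ray KY]
3. ∠JQK = 16°  [△QKJ]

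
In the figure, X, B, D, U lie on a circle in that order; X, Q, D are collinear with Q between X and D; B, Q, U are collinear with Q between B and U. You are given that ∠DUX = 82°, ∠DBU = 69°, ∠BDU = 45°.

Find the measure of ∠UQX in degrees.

1. ∠DXU = 69°  [same arc DU]
2. ∠BUD = 66°  [△BDU]
3. ∠UDX = 29°  [△XDU]
4. ∠DQU = 85°  [△DQU]
5. ∠UQX = 95°  [linear pair at Q on XD]

∠UQX = 95°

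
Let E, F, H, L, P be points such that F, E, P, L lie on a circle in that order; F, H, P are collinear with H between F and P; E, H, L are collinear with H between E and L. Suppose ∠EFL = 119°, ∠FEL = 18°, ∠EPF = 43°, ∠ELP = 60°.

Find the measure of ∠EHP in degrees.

1. ∠EPL = 61°  [cyclic FEPL, opposite ∠F+∠P]
2. ∠LEP = 59°  [△EPL]
3. ∠EHP = 78°  [△EHP]

∠EHP = 78°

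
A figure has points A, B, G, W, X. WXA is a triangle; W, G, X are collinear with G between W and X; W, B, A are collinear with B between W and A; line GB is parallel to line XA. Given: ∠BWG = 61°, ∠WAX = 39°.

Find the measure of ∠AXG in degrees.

1. ∠AWX = 61°  [G on WX, B on WA]
2. ∠AXW = 80°  [△WXA]
3. ∠AXG = 80°  [G on ray XW]

∠AXG = 80°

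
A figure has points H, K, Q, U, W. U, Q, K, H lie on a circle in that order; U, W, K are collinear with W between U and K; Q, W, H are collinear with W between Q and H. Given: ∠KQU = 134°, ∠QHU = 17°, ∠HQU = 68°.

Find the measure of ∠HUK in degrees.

1. ∠KHU = 46°  [cyclic UQKH, opposite ∠Q+∠H]
2. ∠HKU = 68°  [same arc UH]
3. ∠HUK = 66°  [△UKH]

∠HUK = 66°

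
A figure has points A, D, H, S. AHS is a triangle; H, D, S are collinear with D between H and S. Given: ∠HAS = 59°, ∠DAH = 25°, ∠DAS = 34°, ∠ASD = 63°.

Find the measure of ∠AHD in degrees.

1. ∠ADS = 83°  [△ADS]
2. ∠ADH = 97°  [linear pair at D on HS]
3. ∠AHD = 58°  [△AHD]

∠AHD = 58°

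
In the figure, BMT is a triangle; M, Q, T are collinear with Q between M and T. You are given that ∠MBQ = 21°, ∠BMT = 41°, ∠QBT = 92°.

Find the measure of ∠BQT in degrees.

1. ∠BMQ = 41°  [Q on ray MT]
2. ∠BQM = 118°  [△BMQ]
3. ∠BQT = 62°  [linear pair at Q on MT]

∠BQT = 62°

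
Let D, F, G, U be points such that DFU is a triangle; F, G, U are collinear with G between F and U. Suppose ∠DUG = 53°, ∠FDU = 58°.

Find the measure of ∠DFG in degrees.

1. ∠DUF = 53°  [G on ray UF]
2. ∠DFU = 69°  [△DFU]
3. ∠DFG = 69°  [G on ray FU]

∠DFG = 69°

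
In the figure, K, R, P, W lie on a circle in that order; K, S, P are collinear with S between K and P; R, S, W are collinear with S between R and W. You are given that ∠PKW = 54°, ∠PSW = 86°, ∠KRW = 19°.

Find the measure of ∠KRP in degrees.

1. ∠KPW = 19°  [same arc KW]
2. ∠KWP = 107°  [△KPW]
3. ∠KRP = 73°  [cyclic KRPW, opposite ∠R+∠W]

∠KRP = 73°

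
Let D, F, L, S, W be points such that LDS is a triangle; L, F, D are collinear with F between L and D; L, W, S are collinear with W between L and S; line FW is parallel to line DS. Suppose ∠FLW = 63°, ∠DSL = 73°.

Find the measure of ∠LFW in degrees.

∠LFW = 44°

1. ∠DLS = 63°  [F on LD, W on LS]
2. ∠LDS = 44°  [△LDS]
3. ∠LFW = 44°  [FW∥DS, corresponding at F]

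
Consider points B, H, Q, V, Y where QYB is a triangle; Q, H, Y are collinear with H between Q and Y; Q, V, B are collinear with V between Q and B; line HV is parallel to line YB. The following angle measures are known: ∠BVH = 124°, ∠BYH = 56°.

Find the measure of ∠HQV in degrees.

∠HQV = 68°

1. ∠HVQ = 56°  [linear pair at V on QB]
2. ∠BYQ = 56°  [H on ray YQ]
3. ∠QBY = 56°  [HV∥YB, corresponding at V]
4. ∠BQY = 68°  [△QYB]
5. ∠HQV = 68°  [H on QY, V on QB]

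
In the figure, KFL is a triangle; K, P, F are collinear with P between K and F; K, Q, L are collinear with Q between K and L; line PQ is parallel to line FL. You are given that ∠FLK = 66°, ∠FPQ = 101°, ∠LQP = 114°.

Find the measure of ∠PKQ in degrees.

1. ∠KQP = 66°  [PQ∥FL, corresponding at Q]
2. ∠KPQ = 79°  [linear pair at P on KF]
3. ∠PKQ = 35°  [△KPQ]

∠PKQ = 35°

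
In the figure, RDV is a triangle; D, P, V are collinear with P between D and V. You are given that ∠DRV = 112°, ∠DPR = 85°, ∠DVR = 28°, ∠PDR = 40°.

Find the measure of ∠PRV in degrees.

1. ∠RPV = 95°  [linear pair at P on DV]
2. ∠PVR = 28°  [P on ray VD]
3. ∠PRV = 57°  [△RPV]

∠PRV = 57°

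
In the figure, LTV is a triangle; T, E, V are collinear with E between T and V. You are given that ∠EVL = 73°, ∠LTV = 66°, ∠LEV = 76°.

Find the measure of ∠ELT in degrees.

1. ∠ETL = 66°  [E on ray TV]
2. ∠LET = 104°  [linear pair at E on TV]
3. ∠ELT = 10°  [△LTE]

∠ELT = 10°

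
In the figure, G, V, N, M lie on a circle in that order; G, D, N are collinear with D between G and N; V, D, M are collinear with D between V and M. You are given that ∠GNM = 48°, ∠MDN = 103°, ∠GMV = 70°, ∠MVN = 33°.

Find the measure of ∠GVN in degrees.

∠GVN = 81°

1. ∠GVM = 48°  [same arc GM]
2. ∠GDV = 103°  [vertical angles at D]
3. ∠GNV = 70°  [same arc GV]
4. ∠NGV = 29°  [△GDV]
5. ∠GVN = 81°  [△GVN]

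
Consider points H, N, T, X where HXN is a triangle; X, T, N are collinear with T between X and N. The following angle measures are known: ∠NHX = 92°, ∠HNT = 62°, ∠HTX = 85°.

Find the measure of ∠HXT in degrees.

1. ∠HNX = 62°  [T on ray NX]
2. ∠HXN = 26°  [△HXN]
3. ∠HXT = 26°  [T on ray XN]

∠HXT = 26°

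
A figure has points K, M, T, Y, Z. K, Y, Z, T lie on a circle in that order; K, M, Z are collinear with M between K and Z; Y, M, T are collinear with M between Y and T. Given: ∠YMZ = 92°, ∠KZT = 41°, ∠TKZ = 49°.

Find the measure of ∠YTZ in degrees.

1. ∠KMT = 92°  [vertical angles at M]
2. ∠TMZ = 88°  [linear pair at M on KZ]
3. ∠YTZ = 51°  [△ZMT]

∠YTZ = 51°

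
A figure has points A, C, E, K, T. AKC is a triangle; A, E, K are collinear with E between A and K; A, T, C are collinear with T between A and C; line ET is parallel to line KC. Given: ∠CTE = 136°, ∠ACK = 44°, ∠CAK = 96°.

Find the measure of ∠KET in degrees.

1. ∠ATE = 44°  [linear pair at T on AC]
2. ∠EAT = 96°  [E on AK, T on AC]
3. ∠AET = 40°  [△AET]
4. ∠KET = 140°  [linear pair at E on AK]

∠KET = 140°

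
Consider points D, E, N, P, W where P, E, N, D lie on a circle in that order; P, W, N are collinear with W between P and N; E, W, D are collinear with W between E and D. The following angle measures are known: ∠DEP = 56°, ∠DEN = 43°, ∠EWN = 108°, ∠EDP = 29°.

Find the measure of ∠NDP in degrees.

∠NDP = 81°

1. ∠DNP = 56°  [same arc PD]
2. ∠DPN = 43°  [same arc ND]
3. ∠NDP = 81°  [△PND]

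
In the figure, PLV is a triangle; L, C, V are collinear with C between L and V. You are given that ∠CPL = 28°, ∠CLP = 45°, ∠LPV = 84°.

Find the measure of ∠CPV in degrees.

∠CPV = 56°

1. ∠LCP = 107°  [△PLC]
2. ∠PLV = 45°  [C on ray LV]
3. ∠LVP = 51°  [△PLV]
4. ∠PCV = 73°  [linear pair at C on LV]
5. ∠CVP = 51°  [C on ray VL]
6. ∠CPV = 56°  [△PCV]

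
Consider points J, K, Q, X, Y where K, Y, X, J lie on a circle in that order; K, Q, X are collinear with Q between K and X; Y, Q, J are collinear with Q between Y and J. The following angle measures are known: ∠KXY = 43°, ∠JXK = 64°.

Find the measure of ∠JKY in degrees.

1. ∠KJY = 43°  [same arc KY]
2. ∠JYK = 64°  [same arc KJ]
3. ∠JKY = 73°  [△KYJ]

∠JKY = 73°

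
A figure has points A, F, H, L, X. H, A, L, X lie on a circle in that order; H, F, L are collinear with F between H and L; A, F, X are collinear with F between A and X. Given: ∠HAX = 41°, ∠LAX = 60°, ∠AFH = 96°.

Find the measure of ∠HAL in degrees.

∠HAL = 101°

1. ∠HLX = 41°  [same arc HX]
2. ∠LHX = 60°  [same arc LX]
3. ∠HXL = 79°  [△HLX]
4. ∠HAL = 101°  [cyclic HALX, opposite ∠A+∠X]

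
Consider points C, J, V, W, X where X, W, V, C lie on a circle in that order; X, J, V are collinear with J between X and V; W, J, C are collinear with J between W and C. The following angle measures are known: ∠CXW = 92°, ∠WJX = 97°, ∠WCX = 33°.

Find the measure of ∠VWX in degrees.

∠VWX = 119°

1. ∠CWX = 55°  [△XWC]
2. ∠VXW = 28°  [△XJW]
3. ∠WVX = 33°  [same arc XW]
4. ∠VWX = 119°  [△XWV]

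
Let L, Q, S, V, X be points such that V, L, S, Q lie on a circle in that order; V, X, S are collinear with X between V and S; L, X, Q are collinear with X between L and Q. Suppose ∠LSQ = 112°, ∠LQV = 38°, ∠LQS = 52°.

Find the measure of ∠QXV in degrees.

1. ∠QLS = 16°  [△LSQ]
2. ∠QVS = 16°  [same arc SQ]
3. ∠QXV = 126°  [△VXQ]

∠QXV = 126°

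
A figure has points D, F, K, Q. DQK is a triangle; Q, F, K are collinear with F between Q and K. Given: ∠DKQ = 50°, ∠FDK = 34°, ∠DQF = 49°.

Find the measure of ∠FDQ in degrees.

1. ∠DKF = 50°  [F on ray KQ]
2. ∠DFK = 96°  [△DFK]
3. ∠DFQ = 84°  [linear pair at F on QK]
4. ∠FDQ = 47°  [△DQF]

∠FDQ = 47°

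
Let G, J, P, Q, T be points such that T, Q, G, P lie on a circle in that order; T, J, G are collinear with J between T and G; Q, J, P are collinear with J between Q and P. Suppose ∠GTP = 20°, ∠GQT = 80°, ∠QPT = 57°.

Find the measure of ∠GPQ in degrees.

∠GPQ = 43°

1. ∠PJT = 103°  [△TJP]
2. ∠GPT = 100°  [cyclic TQGP, opposite ∠Q+∠P]
3. ∠GJP = 77°  [linear pair at J on TG]
4. ∠PGT = 60°  [△TGP]
5. ∠GPQ = 43°  [△GJP]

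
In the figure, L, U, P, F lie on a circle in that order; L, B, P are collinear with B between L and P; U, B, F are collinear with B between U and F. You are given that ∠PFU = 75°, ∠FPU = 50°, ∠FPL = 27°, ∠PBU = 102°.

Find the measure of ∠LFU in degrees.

1. ∠FLU = 130°  [cyclic LUPF, opposite ∠L+∠P]
2. ∠FUL = 27°  [same arc LF]
3. ∠LFU = 23°  [△LUF]

∠LFU = 23°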